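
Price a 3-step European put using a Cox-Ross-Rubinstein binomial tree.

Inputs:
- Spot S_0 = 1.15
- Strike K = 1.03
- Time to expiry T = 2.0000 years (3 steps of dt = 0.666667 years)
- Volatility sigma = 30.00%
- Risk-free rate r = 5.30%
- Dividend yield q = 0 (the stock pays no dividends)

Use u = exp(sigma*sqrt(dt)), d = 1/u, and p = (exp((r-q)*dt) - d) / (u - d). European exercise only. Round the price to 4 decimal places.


dt = T/N = 0.666667
u = exp(sigma*sqrt(dt)) = 1.277556; d = 1/u = 0.782744
p = (exp((r-q)*dt) - d) / (u - d) = 0.511751
Discount per step: exp(-r*dt) = 0.965284
Stock lattice S(k, i) with i counting down-moves:
  k=0: S(0,0) = 1.1500
  k=1: S(1,0) = 1.4692; S(1,1) = 0.9002
  k=2: S(2,0) = 1.8770; S(2,1) = 1.1500; S(2,2) = 0.7046
  k=3: S(3,0) = 2.3979; S(3,1) = 1.4692; S(3,2) = 0.9002; S(3,3) = 0.5515
Terminal payoffs V(N, i) = max(K - S_T, 0):
  V(3,0) = 0.000000; V(3,1) = 0.000000; V(3,2) = 0.129844; V(3,3) = 0.478484
Backward induction: V(k, i) = exp(-r*dt) * [p * V(k+1, i) + (1-p) * V(k+1, i+1)].
  V(2,0) = exp(-r*dt) * [p*0.000000 + (1-p)*0.000000] = 0.000000
  V(2,1) = exp(-r*dt) * [p*0.000000 + (1-p)*0.129844] = 0.061195
  V(2,2) = exp(-r*dt) * [p*0.129844 + (1-p)*0.478484] = 0.289650
  V(1,0) = exp(-r*dt) * [p*0.000000 + (1-p)*0.061195] = 0.028841
  V(1,1) = exp(-r*dt) * [p*0.061195 + (1-p)*0.289650] = 0.166741
  V(0,0) = exp(-r*dt) * [p*0.028841 + (1-p)*0.166741] = 0.092832

Answer: Price = V(0,0) = 0.0928


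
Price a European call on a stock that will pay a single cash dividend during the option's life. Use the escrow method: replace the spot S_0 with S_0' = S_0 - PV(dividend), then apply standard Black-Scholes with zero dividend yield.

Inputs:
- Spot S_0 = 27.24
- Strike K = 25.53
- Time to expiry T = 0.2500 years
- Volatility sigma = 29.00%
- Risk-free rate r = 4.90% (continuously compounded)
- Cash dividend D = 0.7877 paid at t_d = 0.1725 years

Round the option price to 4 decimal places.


PV(D) = D * exp(-r * t_d) = 0.7877 * 0.99158312 = 0.78107003
S_0' = S_0 - PV(D) = 27.2400 - 0.78107003 = 26.45892997
d1 = (ln(S_0'/K) + (r + sigma^2/2)*T) / (sigma*sqrt(T)) = 0.40346198
d2 = d1 - sigma*sqrt(T) = 0.25846198
exp(-rT) = 0.98782473
N(d1) = 0.65669580; N(d2) = 0.60197481
C = S_0' * N(d1) - K * exp(-rT) * N(d2) = 26.45892997 * 0.65669580 - 25.5300 * 0.98782473 * 0.60197481 = 2.1942

Answer: Price = 2.1942


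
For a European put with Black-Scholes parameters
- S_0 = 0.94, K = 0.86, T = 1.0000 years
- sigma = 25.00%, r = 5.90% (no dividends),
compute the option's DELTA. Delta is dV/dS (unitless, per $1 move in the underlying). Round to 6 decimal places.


d1 = 0.7167899441; d2 = 0.4667899441
phi(d1) = 0.3085620118; exp(-qT) = 1.0000000000; exp(-rT) = 0.9427067692
N(-d1) = 0.2367518587
Delta = -exp(-qT) * N(-d1) = -1.0000000000 * 0.2367518587 = -0.236752

Answer: Delta = -0.236752


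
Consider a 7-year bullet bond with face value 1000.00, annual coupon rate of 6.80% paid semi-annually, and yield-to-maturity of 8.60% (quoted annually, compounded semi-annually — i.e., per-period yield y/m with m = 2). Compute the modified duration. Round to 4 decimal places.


Coupon per period c = face * coupon_rate / m = 34.000000
Periods per year m = 2; per-period yield y/m = 0.043000
Number of cashflows N = 14
Cashflows (t years, CF_t, discount factor 1/(1+y/m)^(m*t), PV):
  t = 0.5000: CF_t = 34.000000, DF = 0.958773, PV = 32.598274
  t = 1.0000: CF_t = 34.000000, DF = 0.919245, PV = 31.254338
  t = 1.5000: CF_t = 34.000000, DF = 0.881347, PV = 29.965808
  t = 2.0000: CF_t = 34.000000, DF = 0.845012, PV = 28.730401
  t = 2.5000: CF_t = 34.000000, DF = 0.810174, PV = 27.545926
  t = 3.0000: CF_t = 34.000000, DF = 0.776773, PV = 26.410284
  t = 3.5000: CF_t = 34.000000, DF = 0.744749, PV = 25.321461
  t = 4.0000: CF_t = 34.000000, DF = 0.714045, PV = 24.277527
  t = 4.5000: CF_t = 34.000000, DF = 0.684607, PV = 23.276632
  t = 5.0000: CF_t = 34.000000, DF = 0.656382, PV = 22.317001
  t = 5.5000: CF_t = 34.000000, DF = 0.629322, PV = 21.396933
  t = 6.0000: CF_t = 34.000000, DF = 0.603376, PV = 20.514797
  t = 6.5000: CF_t = 34.000000, DF = 0.578501, PV = 19.669028
  t = 7.0000: CF_t = 1034.000000, DF = 0.554651, PV = 573.508978
Price P = sum_t PV_t = 906.787387
First compute Macaulay numerator sum_t t * PV_t:
  t * PV_t at t = 0.5000: 16.299137
  t * PV_t at t = 1.0000: 31.254338
  t * PV_t at t = 1.5000: 44.948712
  t * PV_t at t = 2.0000: 57.460801
  t * PV_t at t = 2.5000: 68.864815
  t * PV_t at t = 3.0000: 79.230851
  t * PV_t at t = 3.5000: 88.625113
  t * PV_t at t = 4.0000: 97.110109
  t * PV_t at t = 4.5000: 104.744844
  t * PV_t at t = 5.0000: 111.585005
  t * PV_t at t = 5.5000: 117.683131
  t * PV_t at t = 6.0000: 123.088780
  t * PV_t at t = 6.5000: 127.848685
  t * PV_t at t = 7.0000: 4014.562844
Macaulay duration D = 5083.307165 / 906.787387 = 5.605842
Modified duration = D / (1 + y/m) = 5.605842 / (1 + 0.043000) = 5.374729

Answer: Modified duration = 5.3747


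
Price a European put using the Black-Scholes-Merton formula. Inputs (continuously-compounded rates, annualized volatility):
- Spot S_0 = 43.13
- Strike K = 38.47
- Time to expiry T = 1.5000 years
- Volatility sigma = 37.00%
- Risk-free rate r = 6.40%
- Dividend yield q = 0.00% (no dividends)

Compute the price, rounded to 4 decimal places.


d1 = (ln(S/K) + (r - q + 0.5*sigma^2) * T) / (sigma * sqrt(T)) = 0.69074528
d2 = d1 - sigma * sqrt(T) = 0.23758968
exp(-rT) = 0.90846402; exp(-qT) = 1.00000000
P = K * exp(-rT) * N(-d2) - S_0 * exp(-qT) * N(-d1)
N(-d1) = 0.24486281; N(-d2) = 0.40609968
P = 38.4700 * 0.90846402 * 0.40609968 - 43.1300 * 1.00000000 * 0.24486281 = 3.6317

Answer: Price = 3.6317


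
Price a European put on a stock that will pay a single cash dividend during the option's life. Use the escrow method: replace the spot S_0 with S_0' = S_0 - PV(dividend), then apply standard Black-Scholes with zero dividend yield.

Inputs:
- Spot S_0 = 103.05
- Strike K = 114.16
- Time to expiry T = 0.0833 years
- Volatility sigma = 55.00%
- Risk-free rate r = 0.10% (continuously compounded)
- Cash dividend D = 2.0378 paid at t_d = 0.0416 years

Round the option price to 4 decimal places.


PV(D) = D * exp(-r * t_d) = 2.0378 * 0.99995840 = 2.03771523
S_0' = S_0 - PV(D) = 103.0500 - 2.03771523 = 101.01228477
d1 = (ln(S_0'/K) + (r + sigma^2/2)*T) / (sigma*sqrt(T)) = -0.69092042
d2 = d1 - sigma*sqrt(T) = -0.84965998
exp(-rT) = 0.99991670
N(-d1) = 0.75519222; N(-d2) = 0.80224292
P = K * exp(-rT) * N(-d2) - S_0' * N(-d1) = 114.1600 * 0.99991670 * 0.80224292 - 101.01228477 * 0.75519222 = 15.2927

Answer: Price = 15.2927


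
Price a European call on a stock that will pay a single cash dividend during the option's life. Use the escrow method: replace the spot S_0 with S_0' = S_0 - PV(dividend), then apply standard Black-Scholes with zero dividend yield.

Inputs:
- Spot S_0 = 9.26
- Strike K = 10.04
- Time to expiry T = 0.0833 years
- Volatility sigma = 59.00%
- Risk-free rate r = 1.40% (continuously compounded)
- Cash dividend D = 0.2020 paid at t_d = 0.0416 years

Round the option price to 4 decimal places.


PV(D) = D * exp(-r * t_d) = 0.2020 * 0.99941777 = 0.20188239
S_0' = S_0 - PV(D) = 9.2600 - 0.20188239 = 9.05811761
d1 = (ln(S_0'/K) + (r + sigma^2/2)*T) / (sigma*sqrt(T)) = -0.51238569
d2 = d1 - sigma*sqrt(T) = -0.68266996
exp(-rT) = 0.99883448
N(d1) = 0.30419055; N(d2) = 0.24740771
C = S_0' * N(d1) - K * exp(-rT) * N(d2) = 9.05811761 * 0.30419055 - 10.0400 * 0.99883448 * 0.24740771 = 0.2743

Answer: Price = 0.2743


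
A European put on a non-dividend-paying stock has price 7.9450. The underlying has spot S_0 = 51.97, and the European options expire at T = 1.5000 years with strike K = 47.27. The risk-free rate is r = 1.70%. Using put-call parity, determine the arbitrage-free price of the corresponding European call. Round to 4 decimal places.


Put-call parity: C - P = S_0 * exp(-qT) - K * exp(-rT).
S_0 * exp(-qT) = 51.9700 * 1.00000000 = 51.97000000
K * exp(-rT) = 47.2700 * 0.97482238 = 46.07985385
C = P + S*exp(-qT) - K*exp(-rT)
C = 7.9450 + 51.97000000 - 46.07985385 = 13.8351

Answer: Call price = 13.8351


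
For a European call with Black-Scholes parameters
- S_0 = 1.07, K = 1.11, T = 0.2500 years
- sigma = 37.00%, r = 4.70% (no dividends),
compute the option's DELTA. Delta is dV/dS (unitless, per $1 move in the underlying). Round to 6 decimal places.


d1 = -0.0423722532; d2 = -0.2273722532
phi(d1) = 0.3985843091; exp(-qT) = 1.0000000000; exp(-rT) = 0.9883187617
N(d1) = 0.4831009736
Delta = exp(-qT) * N(d1) = 1.0000000000 * 0.4831009736 = 0.483101

Answer: Delta = 0.483101


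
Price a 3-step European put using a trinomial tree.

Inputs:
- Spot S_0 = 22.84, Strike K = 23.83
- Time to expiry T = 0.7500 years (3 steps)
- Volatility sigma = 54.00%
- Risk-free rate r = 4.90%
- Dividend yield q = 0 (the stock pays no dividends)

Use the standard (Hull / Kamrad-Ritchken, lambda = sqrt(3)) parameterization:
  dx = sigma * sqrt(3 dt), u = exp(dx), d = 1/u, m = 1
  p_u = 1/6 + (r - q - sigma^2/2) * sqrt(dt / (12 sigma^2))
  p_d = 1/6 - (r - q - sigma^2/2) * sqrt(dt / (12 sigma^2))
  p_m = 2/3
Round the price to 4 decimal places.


Answer: Price = V(0,0) = 4.0739

Derivation:
dt = T/N = 0.250000; dx = sigma*sqrt(3*dt) = 0.467654
u = exp(dx) = 1.596245; d = 1/u = 0.626470
p_u = 0.140793, p_m = 0.666667, p_d = 0.192541
Discount per step: exp(-r*dt) = 0.987825
Stock lattice S(k, j) with j the centered position index:
  k=0: S(0,+0) = 22.8400
  k=1: S(1,-1) = 14.3086; S(1,+0) = 22.8400; S(1,+1) = 36.4582
  k=2: S(2,-2) = 8.9639; S(2,-1) = 14.3086; S(2,+0) = 22.8400; S(2,+1) = 36.4582; S(2,+2) = 58.1962
  k=3: S(3,-3) = 5.6156; S(3,-2) = 8.9639; S(3,-1) = 14.3086; S(3,+0) = 22.8400; S(3,+1) = 36.4582; S(3,+2) = 58.1962; S(3,+3) = 92.8954
Terminal payoffs V(N, j) = max(K - S_T, 0):
  V(3,-3) = 18.214379; V(3,-2) = 14.866095; V(3,-1) = 9.521416; V(3,+0) = 0.990000; V(3,+1) = 0.000000; V(3,+2) = 0.000000; V(3,+3) = 0.000000
Backward induction: V(k, j) = exp(-r*dt) * [p_u * V(k+1, j+1) + p_m * V(k+1, j) + p_d * V(k+1, j-1)]
  V(2,-2) = exp(-r*dt) * [p_u*9.521416 + p_m*14.866095 + p_d*18.214379] = 14.578597
  V(2,-1) = exp(-r*dt) * [p_u*0.990000 + p_m*9.521416 + p_d*14.866095] = 9.235490
  V(2,+0) = exp(-r*dt) * [p_u*0.000000 + p_m*0.990000 + p_d*9.521416] = 2.462902
  V(2,+1) = exp(-r*dt) * [p_u*0.000000 + p_m*0.000000 + p_d*0.990000] = 0.188294
  V(2,+2) = exp(-r*dt) * [p_u*0.000000 + p_m*0.000000 + p_d*0.000000] = 0.000000
  V(1,-1) = exp(-r*dt) * [p_u*2.462902 + p_m*9.235490 + p_d*14.578597] = 9.197362
  V(1,+0) = exp(-r*dt) * [p_u*0.188294 + p_m*2.462902 + p_d*9.235490] = 3.404687
  V(1,+1) = exp(-r*dt) * [p_u*0.000000 + p_m*0.188294 + p_d*2.462902] = 0.592436
  V(0,+0) = exp(-r*dt) * [p_u*0.592436 + p_m*3.404687 + p_d*9.197362] = 4.073856


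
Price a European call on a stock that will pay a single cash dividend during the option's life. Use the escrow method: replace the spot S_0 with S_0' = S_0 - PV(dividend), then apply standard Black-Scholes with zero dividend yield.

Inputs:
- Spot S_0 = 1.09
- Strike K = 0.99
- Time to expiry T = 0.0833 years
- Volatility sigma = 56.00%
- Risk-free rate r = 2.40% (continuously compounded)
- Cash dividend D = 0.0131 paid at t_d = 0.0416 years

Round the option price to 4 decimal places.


PV(D) = D * exp(-r * t_d) = 0.0131 * 0.99900210 = 0.01308693
S_0' = S_0 - PV(D) = 1.0900 - 0.01308693 = 1.07691307
d1 = (ln(S_0'/K) + (r + sigma^2/2)*T) / (sigma*sqrt(T)) = 0.61382338
d2 = d1 - sigma*sqrt(T) = 0.45219764
exp(-rT) = 0.99800280
N(d1) = 0.73033398; N(d2) = 0.67443670
C = S_0' * N(d1) - K * exp(-rT) * N(d2) = 1.07691307 * 0.73033398 - 0.9900 * 0.99800280 * 0.67443670 = 0.1201

Answer: Price = 0.1201


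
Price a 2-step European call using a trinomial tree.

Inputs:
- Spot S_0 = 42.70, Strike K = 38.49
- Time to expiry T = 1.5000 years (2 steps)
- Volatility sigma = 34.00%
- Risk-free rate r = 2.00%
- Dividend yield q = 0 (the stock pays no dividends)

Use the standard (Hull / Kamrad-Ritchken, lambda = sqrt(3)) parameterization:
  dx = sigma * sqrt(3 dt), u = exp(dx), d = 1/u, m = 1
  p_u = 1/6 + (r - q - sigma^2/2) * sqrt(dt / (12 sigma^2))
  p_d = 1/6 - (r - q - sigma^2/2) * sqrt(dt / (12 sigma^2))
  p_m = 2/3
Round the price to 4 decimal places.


dt = T/N = 0.750000; dx = sigma*sqrt(3*dt) = 0.510000
u = exp(dx) = 1.665291; d = 1/u = 0.600496
p_u = 0.138873, p_m = 0.666667, p_d = 0.194461
Discount per step: exp(-r*dt) = 0.985112
Stock lattice S(k, j) with j the centered position index:
  k=0: S(0,+0) = 42.7000
  k=1: S(1,-1) = 25.6412; S(1,+0) = 42.7000; S(1,+1) = 71.1079
  k=2: S(2,-2) = 15.3974; S(2,-1) = 25.6412; S(2,+0) = 42.7000; S(2,+1) = 71.1079; S(2,+2) = 118.4154
Terminal payoffs V(N, j) = max(S_T - K, 0):
  V(2,-2) = 0.000000; V(2,-1) = 0.000000; V(2,+0) = 4.210000; V(2,+1) = 32.617934; V(2,+2) = 79.925416
Backward induction: V(k, j) = exp(-r*dt) * [p_u * V(k+1, j+1) + p_m * V(k+1, j) + p_d * V(k+1, j-1)]
  V(1,-1) = exp(-r*dt) * [p_u*4.210000 + p_m*0.000000 + p_d*0.000000] = 0.575949
  V(1,+0) = exp(-r*dt) * [p_u*32.617934 + p_m*4.210000 + p_d*0.000000] = 7.227178
  V(1,+1) = exp(-r*dt) * [p_u*79.925416 + p_m*32.617934 + p_d*4.210000] = 33.162233
  V(0,+0) = exp(-r*dt) * [p_u*33.162233 + p_m*7.227178 + p_d*0.575949] = 9.393477

Answer: Price = V(0,0) = 9.3935


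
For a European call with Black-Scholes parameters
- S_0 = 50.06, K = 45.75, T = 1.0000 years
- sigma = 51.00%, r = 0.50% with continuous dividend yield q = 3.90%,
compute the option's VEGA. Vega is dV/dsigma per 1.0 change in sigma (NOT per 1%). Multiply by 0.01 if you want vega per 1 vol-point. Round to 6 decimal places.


d1 = 0.3648637143; d2 = -0.1451362857
phi(d1) = 0.3732520694; exp(-qT) = 0.9617507091; exp(-rT) = 0.9950124792
Vega = S * exp(-qT) * phi(d1) * sqrt(T) = 50.0600 * 0.9617507091 * 0.3732520694 * 1.0000000000 = 17.970311

Answer: Vega = 17.970311


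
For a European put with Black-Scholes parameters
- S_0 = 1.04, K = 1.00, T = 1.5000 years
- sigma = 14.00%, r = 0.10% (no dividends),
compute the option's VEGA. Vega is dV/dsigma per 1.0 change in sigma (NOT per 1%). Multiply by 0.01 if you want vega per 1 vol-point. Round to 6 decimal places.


Answer: Vega = 0.482285

Derivation:
d1 = 0.3232201629; d2 = 0.1517558809
phi(d1) = 0.3786381914; exp(-qT) = 1.0000000000; exp(-rT) = 0.9985011244
Vega = S * exp(-qT) * phi(d1) * sqrt(T) = 1.0400 * 1.0000000000 * 0.3786381914 * 1.2247448714 = 0.482285


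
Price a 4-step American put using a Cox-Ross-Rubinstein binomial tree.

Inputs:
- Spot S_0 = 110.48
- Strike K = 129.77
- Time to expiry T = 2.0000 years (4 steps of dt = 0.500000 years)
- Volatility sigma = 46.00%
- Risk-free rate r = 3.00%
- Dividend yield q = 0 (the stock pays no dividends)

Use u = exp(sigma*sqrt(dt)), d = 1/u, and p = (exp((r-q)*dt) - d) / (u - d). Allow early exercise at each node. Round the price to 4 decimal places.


Answer: Price = V(0,0) = 38.2364

Derivation:
dt = T/N = 0.500000
u = exp(sigma*sqrt(dt)) = 1.384403; d = 1/u = 0.722333
p = (exp((r-q)*dt) - d) / (u - d) = 0.442219
Discount per step: exp(-r*dt) = 0.985112
Stock lattice S(k, i) with i counting down-moves:
  k=0: S(0,0) = 110.4800
  k=1: S(1,0) = 152.9489; S(1,1) = 79.8033
  k=2: S(2,0) = 211.7429; S(2,1) = 110.4800; S(2,2) = 57.6446
  k=3: S(3,0) = 293.1375; S(3,1) = 152.9489; S(3,2) = 79.8033; S(3,3) = 41.6386
  k=4: S(4,0) = 405.8205; S(4,1) = 211.7429; S(4,2) = 110.4800; S(4,3) = 57.6446; S(4,4) = 30.0769
Terminal payoffs V(N, i) = max(K - S_T, 0):
  V(4,0) = 0.000000; V(4,1) = 0.000000; V(4,2) = 19.290000; V(4,3) = 72.125417; V(4,4) = 99.693082
Backward induction: V(k, i) = exp(-r*dt) * [p * V(k+1, i) + (1-p) * V(k+1, i+1)]; then take max(V_cont, immediate exercise) for American.
  V(3,0) = exp(-r*dt) * [p*0.000000 + (1-p)*0.000000] = 0.000000; exercise = 0.000000; V(3,0) = max -> 0.000000
  V(3,1) = exp(-r*dt) * [p*0.000000 + (1-p)*19.290000] = 10.599403; exercise = 0.000000; V(3,1) = max -> 10.599403
  V(3,2) = exp(-r*dt) * [p*19.290000 + (1-p)*72.125417] = 48.034634; exercise = 49.966657; V(3,2) = max -> 49.966657
  V(3,3) = exp(-r*dt) * [p*72.125417 + (1-p)*99.693082] = 86.199396; exercise = 88.131420; V(3,3) = max -> 88.131420
  V(2,0) = exp(-r*dt) * [p*0.000000 + (1-p)*10.599403] = 5.824124; exercise = 0.000000; V(2,0) = max -> 5.824124
  V(2,1) = exp(-r*dt) * [p*10.599403 + (1-p)*49.966657] = 32.072983; exercise = 19.290000; V(2,1) = max -> 32.072983
  V(2,2) = exp(-r*dt) * [p*49.966657 + (1-p)*88.131420] = 70.193394; exercise = 72.125417; V(2,2) = max -> 72.125417
  V(1,0) = exp(-r*dt) * [p*5.824124 + (1-p)*32.072983] = 20.160547; exercise = 0.000000; V(1,0) = max -> 20.160547
  V(1,1) = exp(-r*dt) * [p*32.072983 + (1-p)*72.125417] = 53.603353; exercise = 49.966657; V(1,1) = max -> 53.603353
  V(0,0) = exp(-r*dt) * [p*20.160547 + (1-p)*53.603353] = 38.236435; exercise = 19.290000; V(0,0) = max -> 38.236435


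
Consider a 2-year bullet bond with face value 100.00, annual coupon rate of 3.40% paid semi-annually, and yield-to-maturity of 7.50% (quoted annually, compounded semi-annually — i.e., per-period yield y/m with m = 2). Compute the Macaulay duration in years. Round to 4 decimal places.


Coupon per period c = face * coupon_rate / m = 1.700000
Periods per year m = 2; per-period yield y/m = 0.037500
Number of cashflows N = 4
Cashflows (t years, CF_t, discount factor 1/(1+y/m)^(m*t), PV):
  t = 0.5000: CF_t = 1.700000, DF = 0.963855, PV = 1.638554
  t = 1.0000: CF_t = 1.700000, DF = 0.929017, PV = 1.579329
  t = 1.5000: CF_t = 1.700000, DF = 0.895438, PV = 1.522245
  t = 2.0000: CF_t = 101.700000, DF = 0.863073, PV = 87.774534
Price P = sum_t PV_t = 92.514663
Macaulay numerator sum_t t * PV_t:
  t * PV_t at t = 0.5000: 0.819277
  t * PV_t at t = 1.0000: 1.579329
  t * PV_t at t = 1.5000: 2.283368
  t * PV_t at t = 2.0000: 175.549068
Macaulay duration D = (sum_t t * PV_t) / P = 180.231042 / 92.514663 = 1.948135

Answer: Macaulay duration = 1.9481 years


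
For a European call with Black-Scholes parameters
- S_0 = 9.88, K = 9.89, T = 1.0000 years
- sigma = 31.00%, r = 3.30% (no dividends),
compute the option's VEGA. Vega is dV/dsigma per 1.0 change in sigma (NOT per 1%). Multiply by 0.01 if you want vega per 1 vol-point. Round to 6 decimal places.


d1 = 0.2581882778; d2 = -0.0518117222
phi(d1) = 0.3858644540; exp(-qT) = 1.0000000000; exp(-rT) = 0.9675385596
Vega = S * exp(-qT) * phi(d1) * sqrt(T) = 9.8800 * 1.0000000000 * 0.3858644540 * 1.0000000000 = 3.812341

Answer: Vega = 3.812341


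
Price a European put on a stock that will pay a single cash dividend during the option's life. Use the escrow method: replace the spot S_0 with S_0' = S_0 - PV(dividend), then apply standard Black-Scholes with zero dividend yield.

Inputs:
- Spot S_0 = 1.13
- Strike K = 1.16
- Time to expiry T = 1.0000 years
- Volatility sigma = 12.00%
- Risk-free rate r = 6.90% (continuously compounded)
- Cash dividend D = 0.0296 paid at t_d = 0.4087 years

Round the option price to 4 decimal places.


PV(D) = D * exp(-r * t_d) = 0.0296 * 0.97219362 = 0.02877693
S_0' = S_0 - PV(D) = 1.1300 - 0.02877693 = 1.10122307
d1 = (ln(S_0'/K) + (r + sigma^2/2)*T) / (sigma*sqrt(T)) = 0.20167865
d2 = d1 - sigma*sqrt(T) = 0.08167865
exp(-rT) = 0.93332668
N(-d1) = 0.42008398; N(-d2) = 0.46745113
P = K * exp(-rT) * N(-d2) - S_0' * N(-d1) = 1.1600 * 0.93332668 * 0.46745113 - 1.10122307 * 0.42008398 = 0.0435

Answer: Price = 0.0435


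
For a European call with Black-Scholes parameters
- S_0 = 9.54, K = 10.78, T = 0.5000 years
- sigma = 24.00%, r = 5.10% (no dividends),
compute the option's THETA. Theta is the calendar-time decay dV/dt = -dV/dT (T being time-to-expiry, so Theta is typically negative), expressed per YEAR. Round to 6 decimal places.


d1 = -0.4849519797; d2 = -0.6546576072
phi(d1) = 0.3546841001; exp(-qT) = 1.0000000000; exp(-rT) = 0.9748223790
Theta = -S*exp(-qT)*phi(d1)*sigma/(2*sqrt(T)) - r*K*exp(-rT)*N(d2) + q*S*exp(-qT)*N(d1)
N(d1) = 0.3138552046; N(d2) = 0.2563441126; sqrt(T) = 0.7071067812
Term 1 = -9.5400 * 1.0000000000 * 0.3546841001 * 0.2400 / (2 * 0.7071067812) = -0.5742306093
Term 2 = -0.0510 * 10.7800 * 0.9748223790 * 0.2563441126 = -0.1373845119
Term 3 = 0 (no dividend yield, q = 0)
Theta = -0.5742306093 + (-0.1373845119) + (0.0000000000) = -0.711615

Answer: Theta = -0.711615


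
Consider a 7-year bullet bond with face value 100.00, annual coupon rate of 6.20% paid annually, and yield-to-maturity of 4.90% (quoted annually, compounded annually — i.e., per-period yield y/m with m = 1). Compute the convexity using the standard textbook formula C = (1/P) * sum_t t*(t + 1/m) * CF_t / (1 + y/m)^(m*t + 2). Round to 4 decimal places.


Coupon per period c = face * coupon_rate / m = 6.200000
Periods per year m = 1; per-period yield y/m = 0.049000
Number of cashflows N = 7
Cashflows (t years, CF_t, discount factor 1/(1+y/m)^(m*t), PV):
  t = 1.0000: CF_t = 6.200000, DF = 0.953289, PV = 5.910391
  t = 2.0000: CF_t = 6.200000, DF = 0.908760, PV = 5.634310
  t = 3.0000: CF_t = 6.200000, DF = 0.866310, PV = 5.371125
  t = 4.0000: CF_t = 6.200000, DF = 0.825844, PV = 5.120233
  t = 5.0000: CF_t = 6.200000, DF = 0.787268, PV = 4.881061
  t = 6.0000: CF_t = 6.200000, DF = 0.750494, PV = 4.653061
  t = 7.0000: CF_t = 106.200000, DF = 0.715437, PV = 75.979442
Price P = sum_t PV_t = 107.549622
Convexity numerator sum_t t*(t + 1/m) * CF_t / (1+y/m)^(m*t + 2):
  t = 1.0000: term = 10.742249
  t = 2.0000: term = 30.721399
  t = 3.0000: term = 58.572734
  t = 4.0000: term = 93.061223
  t = 5.0000: term = 133.071339
  t = 6.0000: term = 177.597593
  t = 7.0000: term = 3866.634753
Convexity = (1/P) * sum = 4370.401289 / 107.549622 = 40.636138

Answer: Convexity = 40.6361


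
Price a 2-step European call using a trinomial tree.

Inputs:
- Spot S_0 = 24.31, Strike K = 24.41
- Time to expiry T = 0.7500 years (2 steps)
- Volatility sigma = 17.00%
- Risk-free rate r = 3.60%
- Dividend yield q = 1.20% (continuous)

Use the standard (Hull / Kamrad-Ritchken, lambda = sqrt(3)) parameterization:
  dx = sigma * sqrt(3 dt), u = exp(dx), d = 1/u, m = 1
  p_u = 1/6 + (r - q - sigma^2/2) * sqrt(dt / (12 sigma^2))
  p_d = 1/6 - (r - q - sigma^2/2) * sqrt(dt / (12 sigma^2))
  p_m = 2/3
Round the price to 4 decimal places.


dt = T/N = 0.375000; dx = sigma*sqrt(3*dt) = 0.180312
u = exp(dx) = 1.197591; d = 1/u = 0.835009
p_u = 0.176597, p_m = 0.666667, p_d = 0.156736
Discount per step: exp(-r*dt) = 0.986591
Stock lattice S(k, j) with j the centered position index:
  k=0: S(0,+0) = 24.3100
  k=1: S(1,-1) = 20.2991; S(1,+0) = 24.3100; S(1,+1) = 29.1134
  k=2: S(2,-2) = 16.9499; S(2,-1) = 20.2991; S(2,+0) = 24.3100; S(2,+1) = 29.1134; S(2,+2) = 34.8660
Terminal payoffs V(N, j) = max(S_T - K, 0):
  V(2,-2) = 0.000000; V(2,-1) = 0.000000; V(2,+0) = 0.000000; V(2,+1) = 4.703443; V(2,+2) = 10.456004
Backward induction: V(k, j) = exp(-r*dt) * [p_u * V(k+1, j+1) + p_m * V(k+1, j) + p_d * V(k+1, j-1)]
  V(1,-1) = exp(-r*dt) * [p_u*0.000000 + p_m*0.000000 + p_d*0.000000] = 0.000000
  V(1,+0) = exp(-r*dt) * [p_u*4.703443 + p_m*0.000000 + p_d*0.000000] = 0.819478
  V(1,+1) = exp(-r*dt) * [p_u*10.456004 + p_m*4.703443 + p_d*0.000000] = 4.915324
  V(0,+0) = exp(-r*dt) * [p_u*4.915324 + p_m*0.819478 + p_d*0.000000] = 1.395386

Answer: Price = V(0,0) = 1.3954


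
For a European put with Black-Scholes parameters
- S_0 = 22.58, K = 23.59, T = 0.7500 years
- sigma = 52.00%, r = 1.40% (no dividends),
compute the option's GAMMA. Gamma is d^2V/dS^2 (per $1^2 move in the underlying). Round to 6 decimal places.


d1 = 0.1513138800; d2 = -0.2990193299
phi(d1) = 0.3944012534; exp(-qT) = 1.0000000000; exp(-rT) = 0.9895549326
Gamma = exp(-qT) * phi(d1) / (S * sigma * sqrt(T)) = 1.0000000000 * 0.3944012534 / (22.5800 * 0.5200 * 0.8660254038) = 0.038786

Answer: Gamma = 0.038786


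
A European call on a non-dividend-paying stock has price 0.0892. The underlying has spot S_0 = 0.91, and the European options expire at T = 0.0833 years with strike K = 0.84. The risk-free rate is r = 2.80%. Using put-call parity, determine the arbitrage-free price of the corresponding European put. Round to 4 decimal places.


Answer: Put price = 0.0172

Derivation:
Put-call parity: C - P = S_0 * exp(-qT) - K * exp(-rT).
S_0 * exp(-qT) = 0.9100 * 1.00000000 = 0.91000000
K * exp(-rT) = 0.8400 * 0.99767032 = 0.83804307
P = C - S*exp(-qT) + K*exp(-rT)
P = 0.0892 - 0.91000000 + 0.83804307 = 0.0172


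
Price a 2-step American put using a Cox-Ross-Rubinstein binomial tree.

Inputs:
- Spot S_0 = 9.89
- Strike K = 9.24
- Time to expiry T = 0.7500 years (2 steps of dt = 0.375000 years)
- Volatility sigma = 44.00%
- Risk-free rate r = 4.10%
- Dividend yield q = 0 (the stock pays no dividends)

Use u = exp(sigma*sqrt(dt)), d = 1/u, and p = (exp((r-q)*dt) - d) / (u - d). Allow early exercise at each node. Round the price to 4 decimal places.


Answer: Price = V(0,0) = 0.9760

Derivation:
dt = T/N = 0.375000
u = exp(sigma*sqrt(dt)) = 1.309236; d = 1/u = 0.763804
p = (exp((r-q)*dt) - d) / (u - d) = 0.461450
Discount per step: exp(-r*dt) = 0.984743
Stock lattice S(k, i) with i counting down-moves:
  k=0: S(0,0) = 9.8900
  k=1: S(1,0) = 12.9483; S(1,1) = 7.5540
  k=2: S(2,0) = 16.9524; S(2,1) = 9.8900; S(2,2) = 5.7698
Terminal payoffs V(N, i) = max(K - S_T, 0):
  V(2,0) = 0.000000; V(2,1) = 0.000000; V(2,2) = 3.470206
Backward induction: V(k, i) = exp(-r*dt) * [p * V(k+1, i) + (1-p) * V(k+1, i+1)]; then take max(V_cont, immediate exercise) for American.
  V(1,0) = exp(-r*dt) * [p*0.000000 + (1-p)*0.000000] = 0.000000; exercise = 0.000000; V(1,0) = max -> 0.000000
  V(1,1) = exp(-r*dt) * [p*0.000000 + (1-p)*3.470206] = 1.840365; exercise = 1.685977; V(1,1) = max -> 1.840365
  V(0,0) = exp(-r*dt) * [p*0.000000 + (1-p)*1.840365] = 0.976006; exercise = 0.000000; V(0,0) = max -> 0.976006


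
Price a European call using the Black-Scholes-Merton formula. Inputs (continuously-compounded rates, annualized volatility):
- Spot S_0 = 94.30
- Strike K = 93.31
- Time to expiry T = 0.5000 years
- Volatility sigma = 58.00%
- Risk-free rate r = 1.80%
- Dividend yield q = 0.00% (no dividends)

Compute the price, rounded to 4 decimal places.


Answer: Price = 16.1031

Derivation:
d1 = (ln(S/K) + (r - q + 0.5*sigma^2) * T) / (sigma * sqrt(T)) = 0.25273924
d2 = d1 - sigma * sqrt(T) = -0.15738269
exp(-rT) = 0.99104038; exp(-qT) = 1.00000000
C = S_0 * exp(-qT) * N(d1) - K * exp(-rT) * N(d2)
N(d1) = 0.59976514; N(d2) = 0.43747163
C = 94.3000 * 1.00000000 * 0.59976514 - 93.3100 * 0.99104038 * 0.43747163 = 16.1031


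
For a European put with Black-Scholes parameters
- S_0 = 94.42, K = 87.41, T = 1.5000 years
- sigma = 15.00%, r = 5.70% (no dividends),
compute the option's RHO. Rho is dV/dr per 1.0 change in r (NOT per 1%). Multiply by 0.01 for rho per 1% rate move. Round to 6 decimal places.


Answer: Rho = -25.729737

Derivation:
d1 = 0.9771734327; d2 = 0.7934617020
phi(d1) = 0.2474931208; exp(-qT) = 1.0000000000; exp(-rT) = 0.9180531431
N(-d2) = 0.2137544370
Rho = -K*T*exp(-rT)*N(-d2) = -87.4100 * 1.5000 * 0.9180531431 * 0.2137544370 = -25.729737


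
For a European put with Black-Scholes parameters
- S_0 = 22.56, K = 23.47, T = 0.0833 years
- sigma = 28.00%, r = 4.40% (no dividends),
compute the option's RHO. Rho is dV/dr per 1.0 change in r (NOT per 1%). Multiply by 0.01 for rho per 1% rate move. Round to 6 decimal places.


Answer: Rho = -1.336150

Derivation:
d1 = -0.4035746178; d2 = -0.4843874881
phi(d1) = 0.3677415971; exp(-qT) = 1.0000000000; exp(-rT) = 0.9963415086
N(-d2) = 0.6859445518
Rho = -K*T*exp(-rT)*N(-d2) = -23.4700 * 0.0833 * 0.9963415086 * 0.6859445518 = -1.336150


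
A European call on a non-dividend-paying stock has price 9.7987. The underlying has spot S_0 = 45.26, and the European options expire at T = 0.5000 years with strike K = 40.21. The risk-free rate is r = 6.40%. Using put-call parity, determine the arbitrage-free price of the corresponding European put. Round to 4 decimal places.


Answer: Put price = 3.4823

Derivation:
Put-call parity: C - P = S_0 * exp(-qT) - K * exp(-rT).
S_0 * exp(-qT) = 45.2600 * 1.00000000 = 45.26000000
K * exp(-rT) = 40.2100 * 0.96850658 = 38.94364967
P = C - S*exp(-qT) + K*exp(-rT)
P = 9.7987 - 45.26000000 + 38.94364967 = 3.4823


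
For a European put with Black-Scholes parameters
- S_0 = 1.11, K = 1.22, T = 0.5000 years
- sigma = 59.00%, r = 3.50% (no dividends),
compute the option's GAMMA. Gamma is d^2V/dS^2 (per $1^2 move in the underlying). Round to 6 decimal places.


Answer: Gamma = 0.861241

Derivation:
d1 = 0.0240515938; d2 = -0.3931414071
phi(d1) = 0.3988269072; exp(-qT) = 1.0000000000; exp(-rT) = 0.9826522357
Gamma = exp(-qT) * phi(d1) / (S * sigma * sqrt(T)) = 1.0000000000 * 0.3988269072 / (1.1100 * 0.5900 * 0.7071067812) = 0.861241


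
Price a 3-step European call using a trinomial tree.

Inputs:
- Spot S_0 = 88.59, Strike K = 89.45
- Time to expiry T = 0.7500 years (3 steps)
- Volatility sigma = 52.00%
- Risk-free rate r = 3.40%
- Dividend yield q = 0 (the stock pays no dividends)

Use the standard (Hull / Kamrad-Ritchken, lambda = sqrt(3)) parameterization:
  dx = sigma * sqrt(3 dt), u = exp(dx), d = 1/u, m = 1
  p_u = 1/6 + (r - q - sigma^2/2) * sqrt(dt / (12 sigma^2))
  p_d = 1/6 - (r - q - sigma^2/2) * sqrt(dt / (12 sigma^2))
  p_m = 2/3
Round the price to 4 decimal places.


Answer: Price = V(0,0) = 14.9333

Derivation:
dt = T/N = 0.250000; dx = sigma*sqrt(3*dt) = 0.450333
u = exp(dx) = 1.568835; d = 1/u = 0.637416
p_u = 0.138576, p_m = 0.666667, p_d = 0.194757
Discount per step: exp(-r*dt) = 0.991536
Stock lattice S(k, j) with j the centered position index:
  k=0: S(0,+0) = 88.5900
  k=1: S(1,-1) = 56.4687; S(1,+0) = 88.5900; S(1,+1) = 138.9831
  k=2: S(2,-2) = 35.9940; S(2,-1) = 56.4687; S(2,+0) = 88.5900; S(2,+1) = 138.9831; S(2,+2) = 218.0415
  k=3: S(3,-3) = 22.9431; S(3,-2) = 35.9940; S(3,-1) = 56.4687; S(3,+0) = 88.5900; S(3,+1) = 138.9831; S(3,+2) = 218.0415; S(3,+3) = 342.0711
Terminal payoffs V(N, j) = max(S_T - K, 0):
  V(3,-3) = 0.000000; V(3,-2) = 0.000000; V(3,-1) = 0.000000; V(3,+0) = 0.000000; V(3,+1) = 49.533079; V(3,+2) = 128.591498; V(3,+3) = 252.621101
Backward induction: V(k, j) = exp(-r*dt) * [p_u * V(k+1, j+1) + p_m * V(k+1, j) + p_d * V(k+1, j-1)]
  V(2,-2) = exp(-r*dt) * [p_u*0.000000 + p_m*0.000000 + p_d*0.000000] = 0.000000
  V(2,-1) = exp(-r*dt) * [p_u*0.000000 + p_m*0.000000 + p_d*0.000000] = 0.000000
  V(2,+0) = exp(-r*dt) * [p_u*49.533079 + p_m*0.000000 + p_d*0.000000] = 6.806016
  V(2,+1) = exp(-r*dt) * [p_u*128.591498 + p_m*49.533079 + p_d*0.000000] = 50.411470
  V(2,+2) = exp(-r*dt) * [p_u*252.621101 + p_m*128.591498 + p_d*49.533079] = 129.278341
  V(1,-1) = exp(-r*dt) * [p_u*6.806016 + p_m*0.000000 + p_d*0.000000] = 0.935170
  V(1,+0) = exp(-r*dt) * [p_u*50.411470 + p_m*6.806016 + p_d*0.000000] = 11.425650
  V(1,+1) = exp(-r*dt) * [p_u*129.278341 + p_m*50.411470 + p_d*6.806016] = 52.400782
  V(0,+0) = exp(-r*dt) * [p_u*52.400782 + p_m*11.425650 + p_d*0.935170] = 14.933266


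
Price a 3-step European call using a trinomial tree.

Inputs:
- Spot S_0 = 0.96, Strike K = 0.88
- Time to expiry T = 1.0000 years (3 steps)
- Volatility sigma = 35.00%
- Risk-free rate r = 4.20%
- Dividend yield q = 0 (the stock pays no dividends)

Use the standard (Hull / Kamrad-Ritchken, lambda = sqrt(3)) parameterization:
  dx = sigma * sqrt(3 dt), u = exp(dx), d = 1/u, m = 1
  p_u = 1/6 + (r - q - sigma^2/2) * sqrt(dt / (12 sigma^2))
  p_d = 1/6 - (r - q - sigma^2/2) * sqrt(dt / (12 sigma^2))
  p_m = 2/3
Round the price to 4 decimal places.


Answer: Price = V(0,0) = 0.1915

Derivation:
dt = T/N = 0.333333; dx = sigma*sqrt(3*dt) = 0.350000
u = exp(dx) = 1.419068; d = 1/u = 0.704688
p_u = 0.157500, p_m = 0.666667, p_d = 0.175833
Discount per step: exp(-r*dt) = 0.986098
Stock lattice S(k, j) with j the centered position index:
  k=0: S(0,+0) = 0.9600
  k=1: S(1,-1) = 0.6765; S(1,+0) = 0.9600; S(1,+1) = 1.3623
  k=2: S(2,-2) = 0.4767; S(2,-1) = 0.6765; S(2,+0) = 0.9600; S(2,+1) = 1.3623; S(2,+2) = 1.9332
  k=3: S(3,-3) = 0.3359; S(3,-2) = 0.4767; S(3,-1) = 0.6765; S(3,+0) = 0.9600; S(3,+1) = 1.3623; S(3,+2) = 1.9332; S(3,+3) = 2.7433
Terminal payoffs V(N, j) = max(S_T - K, 0):
  V(3,-3) = 0.000000; V(3,-2) = 0.000000; V(3,-1) = 0.000000; V(3,+0) = 0.080000; V(3,+1) = 0.482305; V(3,+2) = 1.053203; V(3,+3) = 1.863345
Backward induction: V(k, j) = exp(-r*dt) * [p_u * V(k+1, j+1) + p_m * V(k+1, j) + p_d * V(k+1, j-1)]
  V(2,-2) = exp(-r*dt) * [p_u*0.000000 + p_m*0.000000 + p_d*0.000000] = 0.000000
  V(2,-1) = exp(-r*dt) * [p_u*0.080000 + p_m*0.000000 + p_d*0.000000] = 0.012425
  V(2,+0) = exp(-r*dt) * [p_u*0.482305 + p_m*0.080000 + p_d*0.000000] = 0.127499
  V(2,+1) = exp(-r*dt) * [p_u*1.053203 + p_m*0.482305 + p_d*0.080000] = 0.494511
  V(2,+2) = exp(-r*dt) * [p_u*1.863345 + p_m*1.053203 + p_d*0.482305] = 1.065397
  V(1,-1) = exp(-r*dt) * [p_u*0.127499 + p_m*0.012425 + p_d*0.000000] = 0.027970
  V(1,+0) = exp(-r*dt) * [p_u*0.494511 + p_m*0.127499 + p_d*0.012425] = 0.162774
  V(1,+1) = exp(-r*dt) * [p_u*1.065397 + p_m*0.494511 + p_d*0.127499] = 0.512665
  V(0,+0) = exp(-r*dt) * [p_u*0.512665 + p_m*0.162774 + p_d*0.027970] = 0.191479


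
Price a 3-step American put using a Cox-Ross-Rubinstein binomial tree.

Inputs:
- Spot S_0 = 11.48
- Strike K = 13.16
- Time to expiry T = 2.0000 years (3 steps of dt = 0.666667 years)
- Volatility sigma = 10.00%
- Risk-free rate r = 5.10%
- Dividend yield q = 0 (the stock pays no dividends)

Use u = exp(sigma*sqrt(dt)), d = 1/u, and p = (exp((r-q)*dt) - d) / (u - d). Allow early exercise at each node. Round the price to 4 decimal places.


Answer: Price = V(0,0) = 1.6800

Derivation:
dt = T/N = 0.666667
u = exp(sigma*sqrt(dt)) = 1.085076; d = 1/u = 0.921595
p = (exp((r-q)*dt) - d) / (u - d) = 0.691150
Discount per step: exp(-r*dt) = 0.966572
Stock lattice S(k, i) with i counting down-moves:
  k=0: S(0,0) = 11.4800
  k=1: S(1,0) = 12.4567; S(1,1) = 10.5799
  k=2: S(2,0) = 13.5164; S(2,1) = 11.4800; S(2,2) = 9.7504
  k=3: S(3,0) = 14.6663; S(3,1) = 12.4567; S(3,2) = 10.5799; S(3,3) = 8.9859
Terminal payoffs V(N, i) = max(K - S_T, 0):
  V(3,0) = 0.000000; V(3,1) = 0.703332; V(3,2) = 2.580092; V(3,3) = 4.174093
Backward induction: V(k, i) = exp(-r*dt) * [p * V(k+1, i) + (1-p) * V(k+1, i+1)]; then take max(V_cont, immediate exercise) for American.
  V(2,0) = exp(-r*dt) * [p*0.000000 + (1-p)*0.703332] = 0.209962; exercise = 0.000000; V(2,0) = max -> 0.209962
  V(2,1) = exp(-r*dt) * [p*0.703332 + (1-p)*2.580092] = 1.240081; exercise = 1.680000; V(2,1) = max -> 1.680000
  V(2,2) = exp(-r*dt) * [p*2.580092 + (1-p)*4.174093] = 2.969693; exercise = 3.409612; V(2,2) = max -> 3.409612
  V(1,0) = exp(-r*dt) * [p*0.209962 + (1-p)*1.680000] = 0.641787; exercise = 0.703332; V(1,0) = max -> 0.703332
  V(1,1) = exp(-r*dt) * [p*1.680000 + (1-p)*3.409612] = 2.140173; exercise = 2.580092; V(1,1) = max -> 2.580092
  V(0,0) = exp(-r*dt) * [p*0.703332 + (1-p)*2.580092] = 1.240081; exercise = 1.680000; V(0,0) = max -> 1.680000


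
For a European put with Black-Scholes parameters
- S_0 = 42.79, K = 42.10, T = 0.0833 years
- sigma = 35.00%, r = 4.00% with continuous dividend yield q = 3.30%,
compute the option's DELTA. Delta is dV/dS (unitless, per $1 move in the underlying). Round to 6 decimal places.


Answer: Delta = -0.412885

Derivation:
d1 = 0.2172120819; d2 = 0.1161959941
phi(d1) = 0.3896411555; exp(-qT) = 0.9972548748; exp(-rT) = 0.9966735450
N(-d1) = 0.4140215347
Delta = -exp(-qT) * N(-d1) = -0.9972548748 * 0.4140215347 = -0.412885


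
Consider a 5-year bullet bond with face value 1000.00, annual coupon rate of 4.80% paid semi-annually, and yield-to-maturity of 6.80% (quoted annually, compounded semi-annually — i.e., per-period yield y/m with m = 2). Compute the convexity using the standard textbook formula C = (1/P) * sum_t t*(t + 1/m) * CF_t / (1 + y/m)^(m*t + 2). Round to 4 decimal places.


Coupon per period c = face * coupon_rate / m = 24.000000
Periods per year m = 2; per-period yield y/m = 0.034000
Number of cashflows N = 10
Cashflows (t years, CF_t, discount factor 1/(1+y/m)^(m*t), PV):
  t = 0.5000: CF_t = 24.000000, DF = 0.967118, PV = 23.210832
  t = 1.0000: CF_t = 24.000000, DF = 0.935317, PV = 22.447613
  t = 1.5000: CF_t = 24.000000, DF = 0.904562, PV = 21.709490
  t = 2.0000: CF_t = 24.000000, DF = 0.874818, PV = 20.995639
  t = 2.5000: CF_t = 24.000000, DF = 0.846052, PV = 20.305260
  t = 3.0000: CF_t = 24.000000, DF = 0.818233, PV = 19.637582
  t = 3.5000: CF_t = 24.000000, DF = 0.791327, PV = 18.991859
  t = 4.0000: CF_t = 24.000000, DF = 0.765307, PV = 18.367368
  t = 4.5000: CF_t = 24.000000, DF = 0.740142, PV = 17.763412
  t = 5.0000: CF_t = 1024.000000, DF = 0.715805, PV = 732.984125
Price P = sum_t PV_t = 916.413179
Convexity numerator sum_t t*(t + 1/m) * CF_t / (1+y/m)^(m*t + 2):
  t = 0.5000: term = 10.854745
  t = 1.0000: term = 31.493458
  t = 1.5000: term = 60.915779
  t = 2.0000: term = 98.187909
  t = 2.5000: term = 142.438940
  t = 3.0000: term = 192.857366
  t = 3.5000: term = 248.687770
  t = 4.0000: term = 309.227678
  t = 4.5000: term = 373.824562
  t = 5.0000: term = 18853.248217
Convexity = (1/P) * sum = 20321.736425 / 916.413179 = 22.175299

Answer: Convexity = 22.1753


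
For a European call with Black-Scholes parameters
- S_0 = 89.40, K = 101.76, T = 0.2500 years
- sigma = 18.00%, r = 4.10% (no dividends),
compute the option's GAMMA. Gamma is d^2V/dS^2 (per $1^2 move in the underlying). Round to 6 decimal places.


d1 = -1.2799601935; d2 = -1.3699601935
phi(d1) = 0.1758563902; exp(-qT) = 1.0000000000; exp(-rT) = 0.9898023522
Gamma = exp(-qT) * phi(d1) / (S * sigma * sqrt(T)) = 1.0000000000 * 0.1758563902 / (89.4000 * 0.1800 * 0.5000000000) = 0.021856

Answer: Gamma = 0.021856


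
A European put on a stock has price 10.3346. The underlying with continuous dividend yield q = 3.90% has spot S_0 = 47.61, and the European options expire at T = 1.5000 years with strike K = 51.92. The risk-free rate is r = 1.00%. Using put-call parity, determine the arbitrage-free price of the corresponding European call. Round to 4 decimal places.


Put-call parity: C - P = S_0 * exp(-qT) - K * exp(-rT).
S_0 * exp(-qT) = 47.6100 * 0.94317824 = 44.90471603
K * exp(-rT) = 51.9200 * 0.98511194 = 51.14701190
C = P + S*exp(-qT) - K*exp(-rT)
C = 10.3346 + 44.90471603 - 51.14701190 = 4.0923

Answer: Call price = 4.0923


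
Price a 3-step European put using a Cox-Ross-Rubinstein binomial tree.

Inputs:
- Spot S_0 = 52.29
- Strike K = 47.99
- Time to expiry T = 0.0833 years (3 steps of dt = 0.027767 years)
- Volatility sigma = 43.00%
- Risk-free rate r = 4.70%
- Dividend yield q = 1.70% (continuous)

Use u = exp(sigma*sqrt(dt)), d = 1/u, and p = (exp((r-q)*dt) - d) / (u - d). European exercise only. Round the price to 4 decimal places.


Answer: Price = V(0,0) = 0.7777

Derivation:
dt = T/N = 0.027767
u = exp(sigma*sqrt(dt)) = 1.074282; d = 1/u = 0.930854
p = (exp((r-q)*dt) - d) / (u - d) = 0.487905
Discount per step: exp(-r*dt) = 0.998696
Stock lattice S(k, i) with i counting down-moves:
  k=0: S(0,0) = 52.2900
  k=1: S(1,0) = 56.1742; S(1,1) = 48.6744
  k=2: S(2,0) = 60.3469; S(2,1) = 52.2900; S(2,2) = 45.3088
  k=3: S(3,0) = 64.8296; S(3,1) = 56.1742; S(3,2) = 48.6744; S(3,3) = 42.1759
Terminal payoffs V(N, i) = max(K - S_T, 0):
  V(3,0) = 0.000000; V(3,1) = 0.000000; V(3,2) = 0.000000; V(3,3) = 5.814134
Backward induction: V(k, i) = exp(-r*dt) * [p * V(k+1, i) + (1-p) * V(k+1, i+1)].
  V(2,0) = exp(-r*dt) * [p*0.000000 + (1-p)*0.000000] = 0.000000
  V(2,1) = exp(-r*dt) * [p*0.000000 + (1-p)*0.000000] = 0.000000
  V(2,2) = exp(-r*dt) * [p*0.000000 + (1-p)*5.814134] = 2.973507
  V(1,0) = exp(-r*dt) * [p*0.000000 + (1-p)*0.000000] = 0.000000
  V(1,1) = exp(-r*dt) * [p*0.000000 + (1-p)*2.973507] = 1.520733
  V(0,0) = exp(-r*dt) * [p*0.000000 + (1-p)*1.520733] = 0.777744


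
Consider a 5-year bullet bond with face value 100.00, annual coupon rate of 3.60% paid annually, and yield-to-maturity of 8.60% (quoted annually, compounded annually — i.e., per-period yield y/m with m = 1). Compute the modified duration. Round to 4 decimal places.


Answer: Modified duration = 4.2531

Derivation:
Coupon per period c = face * coupon_rate / m = 3.600000
Periods per year m = 1; per-period yield y/m = 0.086000
Number of cashflows N = 5
Cashflows (t years, CF_t, discount factor 1/(1+y/m)^(m*t), PV):
  t = 1.0000: CF_t = 3.600000, DF = 0.920810, PV = 3.314917
  t = 2.0000: CF_t = 3.600000, DF = 0.847892, PV = 3.052410
  t = 3.0000: CF_t = 3.600000, DF = 0.780747, PV = 2.810690
  t = 4.0000: CF_t = 3.600000, DF = 0.718920, PV = 2.588113
  t = 5.0000: CF_t = 103.600000, DF = 0.661989, PV = 68.582076
Price P = sum_t PV_t = 80.348207
First compute Macaulay numerator sum_t t * PV_t:
  t * PV_t at t = 1.0000: 3.314917
  t * PV_t at t = 2.0000: 6.104820
  t * PV_t at t = 3.0000: 8.432071
  t * PV_t at t = 4.0000: 10.352451
  t * PV_t at t = 5.0000: 342.910382
Macaulay duration D = 371.114641 / 80.348207 = 4.618829
Modified duration = D / (1 + y/m) = 4.618829 / (1 + 0.086000) = 4.253066
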